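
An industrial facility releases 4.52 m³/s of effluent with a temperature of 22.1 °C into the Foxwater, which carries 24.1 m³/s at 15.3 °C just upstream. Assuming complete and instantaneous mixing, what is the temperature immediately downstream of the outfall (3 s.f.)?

16.4 °C

Flow-weighted mixing: C = (Q_r C_r + Q_w C_w)/(Q_r + Q_w)
= (24.1×15.3 + 4.52×22.1)/(24.1 + 4.52) = 468.6/28.62 = 16.37 °C.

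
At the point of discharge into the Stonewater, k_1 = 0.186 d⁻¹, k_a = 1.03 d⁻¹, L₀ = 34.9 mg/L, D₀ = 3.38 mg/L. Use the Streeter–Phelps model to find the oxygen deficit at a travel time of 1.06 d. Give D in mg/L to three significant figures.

D ≈ 4.87 mg/L

k_1 L₀/(k_a−k_1) = 0.186×34.9/(1.03−0.186) = 6.491/0.8440 = 7.691 mg/L.
e^(−k_1 t) = e^(−0.186×1.060) = 0.8211; e^(−k_a t) = e^(−1.03×1.060) = 0.3356.
D = 7.691 × (0.8211 − 0.3356) + 3.38 × 0.3356 = 3.734 + 1.134 = 4.868 mg/L.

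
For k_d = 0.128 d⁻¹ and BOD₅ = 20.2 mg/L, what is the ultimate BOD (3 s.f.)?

L₀ ≈ 42.7 mg/L

BOD₅ = L₀(1 − e^(−5k_d)) ⇒ L₀ = BOD₅ / (1 − e^(−5×0.128))
= 20.2 / (1 − 0.5273) = 20.2 / 0.4727 = 42.73 mg/L.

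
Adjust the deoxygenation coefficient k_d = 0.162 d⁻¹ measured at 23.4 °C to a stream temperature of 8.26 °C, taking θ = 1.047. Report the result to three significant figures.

k_d ≈ 0.0808 d⁻¹

k_d(T₂) = k_d(T₁) · θ^(T₂−T₁) = 0.162 × 1.047^(8.26−23.4)
= 0.162 × 1.047^-15.1 = 0.162 × 0.4989 = 0.08082 d⁻¹.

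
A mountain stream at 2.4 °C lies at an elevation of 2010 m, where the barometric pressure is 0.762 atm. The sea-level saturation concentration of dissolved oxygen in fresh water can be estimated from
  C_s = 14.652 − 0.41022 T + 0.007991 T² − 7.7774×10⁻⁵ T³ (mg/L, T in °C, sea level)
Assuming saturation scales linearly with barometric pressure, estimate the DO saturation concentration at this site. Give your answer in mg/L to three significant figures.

At sea level: C_s = 14.652 − 0.41022×2.4 + 0.007991×2.4² − 7.7774×10⁻⁵×2.4³ = 13.71 mg/L.
Pressure correction: C_s' = 13.71 × 0.762 = 10.45 mg/L.

C_s ≈ 10.4 mg/L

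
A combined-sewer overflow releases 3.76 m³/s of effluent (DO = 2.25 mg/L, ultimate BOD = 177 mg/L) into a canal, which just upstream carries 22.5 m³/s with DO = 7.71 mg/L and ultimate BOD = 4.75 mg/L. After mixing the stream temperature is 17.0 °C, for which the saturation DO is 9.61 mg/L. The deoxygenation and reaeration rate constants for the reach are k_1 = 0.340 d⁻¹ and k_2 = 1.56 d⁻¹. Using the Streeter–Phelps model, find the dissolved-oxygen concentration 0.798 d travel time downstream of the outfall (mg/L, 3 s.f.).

DO ≈ 4.95 mg/L

Mixed DO = (22.5×7.71 + 3.76×2.25)/(22.5+3.76) = 181.9/26.26 = 6.928 mg/L.
Mixed L₀ = (22.5×4.75 + 3.76×177)/(26.26) = 772.4/26.26 = 29.41 mg/L.
Initial deficit D₀ = C_s − DO₀ = 9.61 − 6.928 = 2.682 mg/L.
D(0.798) = [0.340×29.41/(1.56−0.340)](e^(−0.340×0.798) − e^(−1.56×0.798)) + 2.682 e^(−1.56×0.798)
= 8.197 × (0.7624 − 0.2880) + 2.682 × 0.2880 = 4.661 mg/L.
DO = 9.61 − 4.661 = 4.949 mg/L.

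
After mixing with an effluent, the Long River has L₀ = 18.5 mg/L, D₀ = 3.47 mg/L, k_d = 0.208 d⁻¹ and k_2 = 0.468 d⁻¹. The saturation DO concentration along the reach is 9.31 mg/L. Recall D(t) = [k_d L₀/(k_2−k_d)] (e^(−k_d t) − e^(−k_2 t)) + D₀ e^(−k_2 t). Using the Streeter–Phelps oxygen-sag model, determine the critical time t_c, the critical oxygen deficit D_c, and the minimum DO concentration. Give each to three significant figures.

t_c = [1/(k_2−k_d)] ln[(k_2/k_d)(1 − D₀(k_2−k_d)/(k_d L₀))]
= [1/(0.468−0.208)] ln[(0.468/0.208)(1 − 3.47×0.2600/(0.208×18.5))]
= (1/0.2600) ln[2.250 × 0.7655] = 3.846 × ln(1.722) = 3.846 × 0.5438 = 2.091 d.
L(t_c) = L₀ e^(−k_d t_c) = 18.5 × 0.6473 = 11.97 mg/L, and at the critical point k_2 D_c = k_d L, so D_c = (0.208/0.468) × 11.97 = 5.322 mg/L.
Minimum DO = C_s − D_c = 9.31 − 5.322 = 3.988 mg/L.

t_c ≈ 2.09 d; D_c ≈ 5.32 mg/L; min DO ≈ 3.99 mg/L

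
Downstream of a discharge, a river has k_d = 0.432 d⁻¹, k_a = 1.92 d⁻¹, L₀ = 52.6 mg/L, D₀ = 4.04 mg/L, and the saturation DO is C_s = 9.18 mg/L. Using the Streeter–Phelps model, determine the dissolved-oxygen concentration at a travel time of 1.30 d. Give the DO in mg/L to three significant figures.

k_d L₀/(k_a−k_d) = 0.432×52.6/(1.92−0.432) = 22.72/1.488 = 15.27 mg/L.
e^(−k_d t) = e^(−0.432×1.300) = 0.5703; e^(−k_a t) = e^(−1.92×1.300) = 0.08241.
D = 15.27 × (0.5703 − 0.08241) + 4.04 × 0.08241 = 7.450 + 0.3330 = 7.783 mg/L.
DO = C_s − D = 9.18 − 7.783 = 1.397 mg/L.

DO ≈ 1.40 mg/L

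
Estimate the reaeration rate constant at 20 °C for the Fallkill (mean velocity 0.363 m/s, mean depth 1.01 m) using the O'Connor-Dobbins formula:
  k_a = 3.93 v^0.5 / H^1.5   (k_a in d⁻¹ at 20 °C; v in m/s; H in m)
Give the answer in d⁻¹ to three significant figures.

k_a = 3.93 × 0.363^0.5 / 1.01^1.5 = 3.93 × 0.6025 / 1.015 = 2.333 d⁻¹.

k_a ≈ 2.33 d⁻¹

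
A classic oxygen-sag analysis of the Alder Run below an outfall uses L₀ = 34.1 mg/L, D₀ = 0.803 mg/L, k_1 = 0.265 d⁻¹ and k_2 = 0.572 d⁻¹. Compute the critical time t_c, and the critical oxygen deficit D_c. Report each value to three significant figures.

t_c ≈ 2.42 d; D_c ≈ 8.33 mg/L

With k_2/k_1 = 2.158 and 1 − D₀(k_2−k_1)/(k_1 L₀) = 0.9727,
t_c = ln(2.158 × 0.9727) / (0.572 − 0.265) = ln(2.100) / 0.3070 = 0.7417/0.3070 = 2.416 d.
L(t_c) = L₀ e^(−k_1 t_c) = 34.1 × 0.5271 = 17.98 mg/L, and at the critical point k_2 D_c = k_1 L, so D_c = (0.265/0.572) × 17.98 = 8.328 mg/L.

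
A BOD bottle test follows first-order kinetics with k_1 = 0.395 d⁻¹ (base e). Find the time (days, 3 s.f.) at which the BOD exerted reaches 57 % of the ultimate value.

t ≈ 2.14 d

y/L₀ = 1 − e^(−k_1 t) = 0.57 ⇒ e^(−k_1 t) = 0.430
t = −ln(0.430) / 0.395 = 0.8440 / 0.395 = 2.137 d.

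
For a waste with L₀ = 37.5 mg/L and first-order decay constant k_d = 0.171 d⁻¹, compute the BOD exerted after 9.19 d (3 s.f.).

y_t = L₀(1 − e^(−k_d t)) = 37.5 × (1 − e^(−0.171×9.19))
= 37.5 × (1 − 0.2077) = 37.5 × 0.7923 = 29.71 mg/L.

y ≈ 29.7 mg/L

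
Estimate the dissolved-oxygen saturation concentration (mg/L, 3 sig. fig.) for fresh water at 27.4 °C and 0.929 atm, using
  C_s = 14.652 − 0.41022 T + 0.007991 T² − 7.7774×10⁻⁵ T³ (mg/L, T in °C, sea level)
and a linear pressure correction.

At sea level: C_s = 14.652 − 0.41022×27.4 + 0.007991×27.4² − 7.7774×10⁻⁵×27.4³ = 7.811 mg/L.
Pressure correction: C_s' = 7.811 × 0.929 = 7.257 mg/L.

C_s ≈ 7.26 mg/L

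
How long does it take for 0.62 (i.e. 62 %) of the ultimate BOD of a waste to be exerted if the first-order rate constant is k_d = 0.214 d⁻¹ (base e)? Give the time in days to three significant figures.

y/L₀ = 1 − e^(−k_d t) = 0.62 ⇒ e^(−k_d t) = 0.380
t = −ln(0.380) / 0.214 = 0.9676 / 0.214 = 4.521 d.

t ≈ 4.52 d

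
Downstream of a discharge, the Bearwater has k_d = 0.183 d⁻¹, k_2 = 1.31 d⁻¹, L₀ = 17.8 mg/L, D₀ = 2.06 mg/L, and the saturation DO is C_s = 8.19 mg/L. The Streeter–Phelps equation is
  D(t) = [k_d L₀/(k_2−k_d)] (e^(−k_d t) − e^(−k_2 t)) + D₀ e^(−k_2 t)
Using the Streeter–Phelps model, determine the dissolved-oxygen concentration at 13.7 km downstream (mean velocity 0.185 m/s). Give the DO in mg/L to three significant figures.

DO ≈ 5.99 mg/L

Travel time t = x/v = 13.7 km / (0.185 m/s) = 13700 m / 0.185 m/s = 74050 s = 0.8571 d.
k_d L₀/(k_2−k_d) = 0.183×17.8/(1.31−0.183) = 3.257/1.127 = 2.890 mg/L.
e^(−k_d t) = e^(−0.183×0.8571) = 0.8548; e^(−k_2 t) = e^(−1.31×0.8571) = 0.3254.
D = 2.890 × (0.8548 − 0.3254) + 2.06 × 0.3254 = 1.530 + 0.6703 = 2.201 mg/L.
DO = C_s − D = 8.19 − 2.201 = 5.989 mg/L.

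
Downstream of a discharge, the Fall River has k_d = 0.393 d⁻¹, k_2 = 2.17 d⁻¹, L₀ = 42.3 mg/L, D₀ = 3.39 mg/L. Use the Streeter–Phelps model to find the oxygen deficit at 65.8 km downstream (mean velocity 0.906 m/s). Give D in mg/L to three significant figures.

D ≈ 5.76 mg/L

Travel time t = x/v = 65.8 km / (0.906 m/s) = 65800 m / 0.906 m/s = 72630 s = 0.8406 d.
k_d L₀/(k_2−k_d) = 0.393×42.3/(2.17−0.393) = 16.62/1.777 = 9.355 mg/L.
e^(−k_d t) = e^(−0.393×0.8406) = 0.7187; e^(−k_2 t) = e^(−2.17×0.8406) = 0.1614.
D = 9.355 × (0.7187 − 0.1614) + 3.39 × 0.1614 = 5.214 + 0.5470 = 5.761 mg/L.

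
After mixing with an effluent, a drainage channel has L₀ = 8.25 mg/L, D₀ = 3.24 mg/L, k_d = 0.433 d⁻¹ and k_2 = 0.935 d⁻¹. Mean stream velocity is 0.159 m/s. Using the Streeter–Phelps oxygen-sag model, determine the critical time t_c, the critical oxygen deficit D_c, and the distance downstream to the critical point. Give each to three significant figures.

t_c ≈ 0.323 d; D_c ≈ 3.32 mg/L; x_c ≈ 4.44 km

With k_2/k_d = 2.159 and 1 − D₀(k_2−k_d)/(k_d L₀) = 0.5447,
t_c = ln(2.159 × 0.5447) / (0.935 − 0.433) = ln(1.176) / 0.5020 = 0.1623/0.5020 = 0.3232 d.
D_c = (k_d/k_2) L₀ e^(−k_d t_c) = (0.433/0.935) × 8.25 × e^(−0.433×0.3232) = 0.4631 × 8.25 × 0.8694 = 3.322 mg/L.
x_c = v t_c = 0.159 m/s × 0.3232 d × 86400 s/d = 4441 m ≈ 4.44 km.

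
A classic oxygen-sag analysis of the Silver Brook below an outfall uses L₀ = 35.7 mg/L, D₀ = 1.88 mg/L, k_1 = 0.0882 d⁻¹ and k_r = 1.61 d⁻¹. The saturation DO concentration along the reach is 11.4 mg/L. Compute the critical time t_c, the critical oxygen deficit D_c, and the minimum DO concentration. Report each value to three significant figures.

With k_r/k_1 = 18.25 and 1 − D₀(k_r−k_1)/(k_1 L₀) = 0.09139,
t_c = ln(18.25 × 0.09139) / (1.61 − 0.0882) = ln(1.668) / 1.522 = 0.5117/1.522 = 0.3363 d.
D_c = (k_1/k_r) L₀ e^(−k_1 t_c) = (0.0882/1.61) × 35.7 × e^(−0.0882×0.3363) = 0.05478 × 35.7 × 0.9708 = 1.899 mg/L.
Minimum DO = C_s − D_c = 11.4 − 1.899 = 9.501 mg/L.

t_c ≈ 0.336 d; D_c ≈ 1.90 mg/L; min DO ≈ 9.50 mg/L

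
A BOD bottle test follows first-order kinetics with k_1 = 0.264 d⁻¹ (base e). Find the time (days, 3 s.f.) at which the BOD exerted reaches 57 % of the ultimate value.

y/L₀ = 1 − e^(−k_1 t) = 0.57 ⇒ e^(−k_1 t) = 0.430
t = −ln(0.430) / 0.264 = 0.8440 / 0.264 = 3.197 d.

t ≈ 3.20 d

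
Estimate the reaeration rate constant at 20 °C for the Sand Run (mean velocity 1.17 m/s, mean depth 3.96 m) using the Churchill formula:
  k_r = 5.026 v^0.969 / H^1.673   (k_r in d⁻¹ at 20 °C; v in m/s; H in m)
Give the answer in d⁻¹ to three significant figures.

k_r ≈ 0.585 d⁻¹

k_r = 5.026 × 1.17^0.969 / 3.96^1.673 = 5.026 × 1.164 / 9.999 = 0.5853 d⁻¹.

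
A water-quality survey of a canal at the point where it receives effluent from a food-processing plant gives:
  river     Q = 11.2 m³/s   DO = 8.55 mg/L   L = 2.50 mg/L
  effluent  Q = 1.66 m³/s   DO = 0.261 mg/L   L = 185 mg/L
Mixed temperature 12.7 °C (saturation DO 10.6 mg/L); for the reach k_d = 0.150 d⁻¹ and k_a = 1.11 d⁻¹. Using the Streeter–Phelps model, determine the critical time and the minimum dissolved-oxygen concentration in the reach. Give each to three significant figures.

Mixed DO = (11.2×8.55 + 1.66×0.261)/(11.2+1.66) = 96.19/12.86 = 7.480 mg/L.
Mixed L₀ = (11.2×2.50 + 1.66×185)/(12.86) = 335.1/12.86 = 26.06 mg/L.
Initial deficit D₀ = C_s − DO₀ = 10.6 − 7.480 = 3.120 mg/L.
t_c = (1/0.9600) ln[(1.11/0.150)(1 − 3.120×0.9600/(0.150×26.06))] = 1.042 × ln(1.729) = 0.5706 d.
D_c = (0.150/1.11) × 26.06 × e^(−0.150×0.5706) = 0.1351 × 26.06 × 0.9180 = 3.232 mg/L.
Minimum DO = 10.6 − 3.232 = 7.368 mg/L.

t_c ≈ 0.571 d; minimum DO ≈ 7.37 mg/L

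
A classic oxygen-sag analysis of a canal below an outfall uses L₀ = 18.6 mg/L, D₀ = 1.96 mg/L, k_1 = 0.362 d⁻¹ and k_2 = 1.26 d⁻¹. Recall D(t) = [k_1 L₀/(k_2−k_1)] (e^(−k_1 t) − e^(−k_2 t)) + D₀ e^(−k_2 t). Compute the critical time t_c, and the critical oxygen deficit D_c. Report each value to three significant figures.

With k_2/k_1 = 3.481 and 1 − D₀(k_2−k_1)/(k_1 L₀) = 0.7386,
t_c = ln(3.481 × 0.7386) / (1.26 − 0.362) = ln(2.571) / 0.8980 = 0.9442/0.8980 = 1.051 d.
L(t_c) = L₀ e^(−k_1 t_c) = 18.6 × 0.6834 = 12.71 mg/L, and at the critical point k_2 D_c = k_1 L, so D_c = (0.362/1.26) × 12.71 = 3.652 mg/L.

t_c ≈ 1.05 d; D_c ≈ 3.65 mg/L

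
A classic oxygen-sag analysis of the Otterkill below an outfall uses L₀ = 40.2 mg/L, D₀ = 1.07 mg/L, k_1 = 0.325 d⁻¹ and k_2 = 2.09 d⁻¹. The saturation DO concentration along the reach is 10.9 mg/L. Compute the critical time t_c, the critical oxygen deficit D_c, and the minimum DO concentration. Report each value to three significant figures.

t_c = [1/(k_2−k_1)] ln[(k_2/k_1)(1 − D₀(k_2−k_1)/(k_1 L₀))]
= [1/(2.09−0.325)] ln[(2.09/0.325)(1 − 1.07×1.765/(0.325×40.2))]
= (1/1.765) ln[6.431 × 0.8554] = 0.5666 × ln(5.501) = 0.5666 × 1.705 = 0.9660 d.
D_c = (k_1/k_2) L₀ e^(−k_1 t_c) = (0.325/2.09) × 40.2 × e^(−0.325×0.9660) = 0.1555 × 40.2 × 0.7306 = 4.567 mg/L.
Minimum DO = C_s − D_c = 10.9 − 4.567 = 6.333 mg/L.

t_c ≈ 0.966 d; D_c ≈ 4.57 mg/L; min DO ≈ 6.33 mg/L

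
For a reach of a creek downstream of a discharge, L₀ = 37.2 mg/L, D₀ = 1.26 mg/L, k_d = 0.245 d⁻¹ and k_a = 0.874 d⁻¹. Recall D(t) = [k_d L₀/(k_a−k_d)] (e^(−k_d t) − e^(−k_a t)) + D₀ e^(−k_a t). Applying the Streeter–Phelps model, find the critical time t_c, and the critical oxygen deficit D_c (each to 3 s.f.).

t_c ≈ 1.88 d; D_c ≈ 6.58 mg/L

t_c = [1/(k_a−k_d)] ln[(k_a/k_d)(1 − D₀(k_a−k_d)/(k_d L₀))]
= [1/(0.874−0.245)] ln[(0.874/0.245)(1 − 1.26×0.6290/(0.245×37.2))]
= (1/0.6290) ln[3.567 × 0.9130] = 1.590 × ln(3.257) = 1.590 × 1.181 = 1.877 d.
D_c = (k_d/k_a) L₀ e^(−k_d t_c) = (0.245/0.874) × 37.2 × e^(−0.245×1.877) = 0.2803 × 37.2 × 0.6313 = 6.583 mg/L.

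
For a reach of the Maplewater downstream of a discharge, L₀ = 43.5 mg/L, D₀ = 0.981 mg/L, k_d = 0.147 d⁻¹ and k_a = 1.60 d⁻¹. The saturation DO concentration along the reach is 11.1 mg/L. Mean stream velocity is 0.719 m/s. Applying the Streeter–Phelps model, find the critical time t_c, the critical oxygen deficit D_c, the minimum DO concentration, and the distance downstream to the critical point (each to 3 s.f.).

t_c ≈ 1.47 d; D_c ≈ 3.22 mg/L; min DO ≈ 7.88 mg/L; x_c ≈ 91.3 km

At the critical point dD/dt = 0, so k_d L₀ e^(−k_d t) = k_a D. Substituting D(t) from the Streeter–Phelps equation and solving for t gives
t_c = ln[(k_a/k_d)(1 − D₀(k_a−k_d)/(k_d L₀))] / (k_a−k_d).
Here k_a−k_d = 1.453 d⁻¹ and 1 − D₀(k_a−k_d)/(k_d L₀) = 1 − 0.981×1.453/(0.147×43.5) = 0.7771, so
t_c = ln(10.88 × 0.7771) / 1.453 = 2.135 / 1.453 = 1.469 d.
D_c = (k_d/k_a) L₀ e^(−k_d t_c) = (0.147/1.60) × 43.5 × e^(−0.147×1.469) = 0.09187 × 43.5 × 0.8057 = 3.220 mg/L.
Minimum DO = C_s − D_c = 11.1 − 3.220 = 7.880 mg/L.
x_c = v t_c = 0.719 m/s × 1.469 d × 86400 s/d = 91290 m ≈ 91.3 km.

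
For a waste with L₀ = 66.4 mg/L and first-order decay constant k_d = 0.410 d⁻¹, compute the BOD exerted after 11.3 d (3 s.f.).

y_t = L₀(1 − e^(−k_d t)) = 66.4 × (1 − e^(−0.410×11.3))
= 66.4 × (1 − 0.009726) = 66.4 × 0.9903 = 65.75 mg/L.

y ≈ 65.8 mg/L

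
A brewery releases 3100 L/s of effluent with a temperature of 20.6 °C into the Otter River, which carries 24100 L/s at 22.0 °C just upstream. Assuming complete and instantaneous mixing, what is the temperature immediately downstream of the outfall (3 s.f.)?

21.8 °C

Flow-weighted mixing: C = (Q_r C_r + Q_w C_w)/(Q_r + Q_w)
= (24100×22.0 + 3100×20.6)/(24100 + 3100) = 594100/27200 = 21.84 °C.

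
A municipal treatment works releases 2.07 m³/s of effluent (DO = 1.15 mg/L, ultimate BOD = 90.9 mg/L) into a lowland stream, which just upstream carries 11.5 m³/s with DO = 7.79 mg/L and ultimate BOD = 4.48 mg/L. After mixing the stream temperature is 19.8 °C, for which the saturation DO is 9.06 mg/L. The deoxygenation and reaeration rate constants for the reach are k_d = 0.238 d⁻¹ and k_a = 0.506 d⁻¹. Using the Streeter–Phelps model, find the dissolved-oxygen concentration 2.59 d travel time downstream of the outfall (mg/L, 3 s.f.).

Mixed DO = (11.5×7.79 + 2.07×1.15)/(11.5+2.07) = 91.97/13.57 = 6.777 mg/L.
Mixed L₀ = (11.5×4.48 + 2.07×90.9)/(13.57) = 239.7/13.57 = 17.66 mg/L.
Initial deficit D₀ = C_s − DO₀ = 9.06 − 6.777 = 2.283 mg/L.
D(2.59) = [0.238×17.66/(0.506−0.238)](e^(−0.238×2.59) − e^(−0.506×2.59)) + 2.283 e^(−0.506×2.59)
= 15.69 × (0.5399 − 0.2697) + 2.283 × 0.2697 = 4.854 mg/L.
DO = 9.06 − 4.854 = 4.206 mg/L.

DO ≈ 4.21 mg/L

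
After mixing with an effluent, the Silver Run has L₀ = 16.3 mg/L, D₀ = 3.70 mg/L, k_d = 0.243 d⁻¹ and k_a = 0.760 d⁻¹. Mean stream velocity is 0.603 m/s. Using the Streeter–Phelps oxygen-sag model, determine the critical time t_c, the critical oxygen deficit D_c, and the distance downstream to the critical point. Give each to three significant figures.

t_c = [1/(k_a−k_d)] ln[(k_a/k_d)(1 − D₀(k_a−k_d)/(k_d L₀))]
= [1/(0.760−0.243)] ln[(0.760/0.243)(1 − 3.70×0.5170/(0.243×16.3))]
= (1/0.5170) ln[3.128 × 0.5171] = 1.934 × ln(1.617) = 1.934 × 0.4806 = 0.9297 d.
D_c = (k_d/k_a) L₀ e^(−k_d t_c) = (0.243/0.760) × 16.3 × e^(−0.243×0.9297) = 0.3197 × 16.3 × 0.7978 = 4.158 mg/L.
x_c = v t_c = 0.603 m/s × 0.9297 d × 86400 s/d = 48440 m ≈ 48.4 km.

t_c ≈ 0.930 d; D_c ≈ 4.16 mg/L; x_c ≈ 48.4 km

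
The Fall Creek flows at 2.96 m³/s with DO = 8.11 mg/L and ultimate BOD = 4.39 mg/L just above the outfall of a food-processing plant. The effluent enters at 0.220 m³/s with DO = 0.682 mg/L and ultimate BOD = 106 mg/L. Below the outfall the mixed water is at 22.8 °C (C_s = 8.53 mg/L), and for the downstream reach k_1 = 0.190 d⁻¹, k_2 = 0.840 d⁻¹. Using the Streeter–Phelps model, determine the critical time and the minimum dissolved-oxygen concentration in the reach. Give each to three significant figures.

t_c ≈ 1.78 d; minimum DO ≈ 6.69 mg/L

Mixed DO = (2.96×8.11 + 0.220×0.682)/(2.96+0.220) = 24.16/3.180 = 7.596 mg/L.
Mixed L₀ = (2.96×4.39 + 0.220×106)/(3.180) = 36.31/3.180 = 11.42 mg/L.
Initial deficit D₀ = C_s − DO₀ = 8.53 − 7.596 = 0.9339 mg/L.
t_c = (1/0.6500) ln[(0.840/0.190)(1 − 0.9339×0.6500/(0.190×11.42))] = 1.538 × ln(3.184) = 1.782 d.
D_c = (0.190/0.840) × 11.42 × e^(−0.190×1.782) = 0.2262 × 11.42 × 0.7128 = 1.841 mg/L.
Minimum DO = 8.53 − 1.841 = 6.689 mg/L.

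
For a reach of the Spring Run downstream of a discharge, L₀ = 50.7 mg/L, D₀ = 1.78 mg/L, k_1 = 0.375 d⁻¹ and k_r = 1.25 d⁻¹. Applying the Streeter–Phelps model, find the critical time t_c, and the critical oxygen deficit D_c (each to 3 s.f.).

t_c ≈ 1.28 d; D_c ≈ 9.42 mg/L

t_c = [1/(k_r−k_1)] ln[(k_r/k_1)(1 − D₀(k_r−k_1)/(k_1 L₀))]
= [1/(1.25−0.375)] ln[(1.25/0.375)(1 − 1.78×0.8750/(0.375×50.7))]
= (1/0.8750) ln[3.333 × 0.9181] = 1.143 × ln(3.060) = 1.143 × 1.119 = 1.278 d.
L(t_c) = L₀ e^(−k_1 t_c) = 50.7 × 0.6192 = 31.39 mg/L, and at the critical point k_r D_c = k_1 L, so D_c = (0.375/1.25) × 31.39 = 9.418 mg/L.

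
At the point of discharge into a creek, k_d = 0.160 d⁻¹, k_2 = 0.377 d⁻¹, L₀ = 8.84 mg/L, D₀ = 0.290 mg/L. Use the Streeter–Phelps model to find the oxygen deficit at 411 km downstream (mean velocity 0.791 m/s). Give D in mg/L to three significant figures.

Travel time t = x/v = 411 km / (0.791 m/s) = 411000 m / 0.791 m/s = 519600 s = 6.014 d.
k_d L₀/(k_2−k_d) = 0.160×8.84/(0.377−0.160) = 1.414/0.2170 = 6.518 mg/L.
e^(−k_d t) = e^(−0.160×6.014) = 0.3820; e^(−k_2 t) = e^(−0.377×6.014) = 0.1036.
D = 6.518 × (0.3820 − 0.1036) + 0.290 × 0.1036 = 1.815 + 0.03004 = 1.845 mg/L.

D ≈ 1.84 mg/L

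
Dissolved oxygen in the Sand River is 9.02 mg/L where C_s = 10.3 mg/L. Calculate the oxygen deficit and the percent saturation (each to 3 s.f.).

D = C_s − C = 10.3 − 9.02 = 1.28 mg/L.
% saturation = 9.02/10.3 × 100 = 87.6 %.

D ≈ 1.28 mg/L; 87.6 % saturation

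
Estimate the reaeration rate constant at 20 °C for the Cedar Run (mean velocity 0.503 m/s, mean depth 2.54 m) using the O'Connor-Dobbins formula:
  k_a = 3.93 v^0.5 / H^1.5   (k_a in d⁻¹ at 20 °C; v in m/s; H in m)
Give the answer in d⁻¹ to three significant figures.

k_a ≈ 0.689 d⁻¹

k_a = 3.93 × 0.503^0.5 / 2.54^1.5 = 3.93 × 0.7092 / 4.048 = 0.6885 d⁻¹.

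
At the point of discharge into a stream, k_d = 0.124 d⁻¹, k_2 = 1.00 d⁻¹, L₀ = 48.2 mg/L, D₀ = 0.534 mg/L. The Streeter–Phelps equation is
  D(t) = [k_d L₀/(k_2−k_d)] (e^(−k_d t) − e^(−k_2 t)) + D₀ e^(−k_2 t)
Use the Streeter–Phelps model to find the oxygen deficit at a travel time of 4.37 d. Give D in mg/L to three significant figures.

k_d L₀/(k_2−k_d) = 0.124×48.2/(1.00−0.124) = 5.977/0.8760 = 6.823 mg/L.
e^(−k_d t) = e^(−0.124×4.370) = 0.5817; e^(−k_2 t) = e^(−1.00×4.370) = 0.01265.
D = 6.823 × (0.5817 − 0.01265) + 0.534 × 0.01265 = 3.882 + 0.006756 = 3.889 mg/L.

D ≈ 3.89 mg/L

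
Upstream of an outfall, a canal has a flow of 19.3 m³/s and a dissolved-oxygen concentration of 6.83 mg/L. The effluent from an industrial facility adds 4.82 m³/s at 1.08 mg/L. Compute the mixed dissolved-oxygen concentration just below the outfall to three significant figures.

Flow-weighted mixing: C = (Q_r C_r + Q_w C_w)/(Q_r + Q_w)
= (19.3×6.83 + 4.82×1.08)/(19.3 + 4.82) = 137.0/24.12 = 5.681 mg/L.

5.68 mg/L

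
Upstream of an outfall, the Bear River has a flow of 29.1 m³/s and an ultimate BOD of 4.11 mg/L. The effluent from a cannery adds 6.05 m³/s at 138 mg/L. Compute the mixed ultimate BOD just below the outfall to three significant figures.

27.2 mg/L

Flow-weighted mixing: C = (Q_r C_r + Q_w C_w)/(Q_r + Q_w)
= (29.1×4.11 + 6.05×138)/(29.1 + 6.05) = 954.5/35.15 = 27.16 mg/L.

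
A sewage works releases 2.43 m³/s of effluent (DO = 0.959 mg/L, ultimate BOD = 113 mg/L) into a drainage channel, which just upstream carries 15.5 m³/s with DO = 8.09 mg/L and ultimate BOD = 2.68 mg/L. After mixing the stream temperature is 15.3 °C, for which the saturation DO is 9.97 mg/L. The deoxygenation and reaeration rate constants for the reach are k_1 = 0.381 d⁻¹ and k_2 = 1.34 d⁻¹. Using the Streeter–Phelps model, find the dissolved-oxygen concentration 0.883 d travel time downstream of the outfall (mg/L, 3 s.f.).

Mixed DO = (15.5×8.09 + 2.43×0.959)/(15.5+2.43) = 127.7/17.93 = 7.124 mg/L.
Mixed L₀ = (15.5×2.68 + 2.43×113)/(17.93) = 316.1/17.93 = 17.63 mg/L.
Initial deficit D₀ = C_s − DO₀ = 9.97 − 7.124 = 2.846 mg/L.
D(0.883) = [0.381×17.63/(1.34−0.381)](e^(−0.381×0.883) − e^(−1.34×0.883)) + 2.846 e^(−1.34×0.883)
= 7.005 × (0.7143 − 0.3063) + 2.846 × 0.3063 = 3.730 mg/L.
DO = 9.97 − 3.730 = 6.240 mg/L.

DO ≈ 6.24 mg/L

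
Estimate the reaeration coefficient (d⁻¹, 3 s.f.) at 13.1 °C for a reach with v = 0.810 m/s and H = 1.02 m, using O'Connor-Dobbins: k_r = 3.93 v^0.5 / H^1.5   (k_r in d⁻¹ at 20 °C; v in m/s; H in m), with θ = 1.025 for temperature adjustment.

k_r ≈ 2.90 d⁻¹

k_r(20) = 3.93 × 0.810^0.5 / 1.02^1.5 = 3.93 × 0.9000 / 1.030 = 3.433 d⁻¹.
k_r(13.1) = 3.433 × 1.025^(13.1−20) = 3.433 × 0.8433 = 2.896 d⁻¹.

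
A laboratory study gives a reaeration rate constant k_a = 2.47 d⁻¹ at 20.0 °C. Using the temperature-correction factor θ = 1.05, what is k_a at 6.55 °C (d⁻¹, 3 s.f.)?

k_a ≈ 1.28 d⁻¹

k_a(T₂) = k_a(T₁) · θ^(T₂−T₁) = 2.47 × 1.05^(6.55−20.0)
= 2.47 × 1.05^-13.4 = 2.47 × 0.5188 = 1.281 d⁻¹.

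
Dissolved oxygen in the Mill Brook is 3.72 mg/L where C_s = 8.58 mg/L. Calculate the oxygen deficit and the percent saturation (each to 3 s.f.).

D = C_s − C = 8.58 − 3.72 = 4.86 mg/L.
% saturation = 3.72/8.58 × 100 = 43.4 %.

D ≈ 4.86 mg/L; 43.4 % saturation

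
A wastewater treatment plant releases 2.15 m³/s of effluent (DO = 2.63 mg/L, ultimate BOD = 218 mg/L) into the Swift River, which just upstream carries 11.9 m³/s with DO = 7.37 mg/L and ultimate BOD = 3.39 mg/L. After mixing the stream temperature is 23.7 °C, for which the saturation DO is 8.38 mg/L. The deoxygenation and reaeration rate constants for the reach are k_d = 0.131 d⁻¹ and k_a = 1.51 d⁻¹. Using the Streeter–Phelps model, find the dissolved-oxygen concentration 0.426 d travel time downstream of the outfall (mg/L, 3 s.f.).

Mixed DO = (11.9×7.37 + 2.15×2.63)/(11.9+2.15) = 93.36/14.05 = 6.645 mg/L.
Mixed L₀ = (11.9×3.39 + 2.15×218)/(14.05) = 509.0/14.05 = 36.23 mg/L.
Initial deficit D₀ = C_s − DO₀ = 8.38 − 6.645 = 1.735 mg/L.
D(0.426) = [0.131×36.23/(1.51−0.131)](e^(−0.131×0.426) − e^(−1.51×0.426)) + 1.735 e^(−1.51×0.426)
= 3.442 × (0.9457 − 0.5256) + 1.735 × 0.5256 = 2.358 mg/L.
DO = 8.38 − 2.358 = 6.022 mg/L.

DO ≈ 6.02 mg/L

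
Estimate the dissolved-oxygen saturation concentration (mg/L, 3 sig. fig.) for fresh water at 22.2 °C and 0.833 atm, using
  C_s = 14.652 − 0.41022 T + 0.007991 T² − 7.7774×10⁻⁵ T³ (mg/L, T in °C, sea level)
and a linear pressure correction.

At sea level: C_s = 14.652 − 0.41022×22.2 + 0.007991×22.2² − 7.7774×10⁻⁵×22.2³ = 8.632 mg/L.
Pressure correction: C_s' = 8.632 × 0.833 = 7.191 mg/L.

C_s ≈ 7.19 mg/L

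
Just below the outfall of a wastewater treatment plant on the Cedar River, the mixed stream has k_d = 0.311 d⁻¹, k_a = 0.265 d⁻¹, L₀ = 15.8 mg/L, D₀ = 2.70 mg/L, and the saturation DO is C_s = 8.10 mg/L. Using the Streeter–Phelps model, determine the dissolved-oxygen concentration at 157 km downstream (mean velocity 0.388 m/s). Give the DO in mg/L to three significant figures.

DO ≈ 1.33 mg/L

Travel time t = x/v = 157 km / (0.388 m/s) = 157000 m / 0.388 m/s = 404600 s = 4.683 d.
k_d L₀/(k_a−k_d) = 0.311×15.8/(0.265−0.311) = 4.914/-0.04600 = -106.8 mg/L.
e^(−k_d t) = e^(−0.311×4.683) = 0.2330; e^(−k_a t) = e^(−0.265×4.683) = 0.2891.
D = -106.8 × (0.2330 − 0.2891) + 2.70 × 0.2891 = 5.985 + 0.7805 = 6.765 mg/L.
DO = C_s − D = 8.10 − 6.765 = 1.335 mg/L.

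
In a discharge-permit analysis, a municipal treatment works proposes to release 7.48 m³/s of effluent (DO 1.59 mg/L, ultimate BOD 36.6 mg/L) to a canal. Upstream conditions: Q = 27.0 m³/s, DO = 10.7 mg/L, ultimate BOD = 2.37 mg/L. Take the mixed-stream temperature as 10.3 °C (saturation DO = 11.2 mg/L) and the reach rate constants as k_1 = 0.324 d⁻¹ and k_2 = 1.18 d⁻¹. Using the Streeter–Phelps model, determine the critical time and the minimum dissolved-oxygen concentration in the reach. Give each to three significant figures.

Mixed DO = (27.0×10.7 + 7.48×1.59)/(27.0+7.48) = 300.8/34.48 = 8.724 mg/L.
Mixed L₀ = (27.0×2.37 + 7.48×36.6)/(34.48) = 337.8/34.48 = 9.796 mg/L.
Initial deficit D₀ = C_s − DO₀ = 11.2 − 8.724 = 2.476 mg/L.
t_c = (1/0.8560) ln[(1.18/0.324)(1 − 2.476×0.8560/(0.324×9.796))] = 1.168 × ln(1.210) = 0.2223 d.
D_c = (0.324/1.18) × 9.796 × e^(−0.324×0.2223) = 0.2746 × 9.796 × 0.9305 = 2.503 mg/L.
Minimum DO = 11.2 − 2.503 = 8.697 mg/L.

t_c ≈ 0.222 d; minimum DO ≈ 8.70 mg/L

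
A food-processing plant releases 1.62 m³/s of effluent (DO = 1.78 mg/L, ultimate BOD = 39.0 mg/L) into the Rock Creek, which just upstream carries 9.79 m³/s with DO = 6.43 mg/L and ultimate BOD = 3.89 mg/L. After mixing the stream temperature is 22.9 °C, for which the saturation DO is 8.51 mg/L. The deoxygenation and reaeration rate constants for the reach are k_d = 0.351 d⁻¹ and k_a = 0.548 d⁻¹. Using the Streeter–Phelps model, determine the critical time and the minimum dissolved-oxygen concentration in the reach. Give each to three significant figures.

t_c ≈ 1.30 d; minimum DO ≈ 4.90 mg/L

Mixed DO = (9.79×6.43 + 1.62×1.78)/(9.79+1.62) = 65.83/11.41 = 5.770 mg/L.
Mixed L₀ = (9.79×3.89 + 1.62×39.0)/(11.41) = 101.3/11.41 = 8.875 mg/L.
Initial deficit D₀ = C_s − DO₀ = 8.51 − 5.770 = 2.740 mg/L.
t_c = (1/0.1970) ln[(0.548/0.351)(1 − 2.740×0.1970/(0.351×8.875))] = 5.076 × ln(1.291) = 1.295 d.
D_c = (0.351/0.548) × 8.875 × e^(−0.351×1.295) = 0.6405 × 8.875 × 0.6347 = 3.608 mg/L.
Minimum DO = 8.51 − 3.608 = 4.902 mg/L.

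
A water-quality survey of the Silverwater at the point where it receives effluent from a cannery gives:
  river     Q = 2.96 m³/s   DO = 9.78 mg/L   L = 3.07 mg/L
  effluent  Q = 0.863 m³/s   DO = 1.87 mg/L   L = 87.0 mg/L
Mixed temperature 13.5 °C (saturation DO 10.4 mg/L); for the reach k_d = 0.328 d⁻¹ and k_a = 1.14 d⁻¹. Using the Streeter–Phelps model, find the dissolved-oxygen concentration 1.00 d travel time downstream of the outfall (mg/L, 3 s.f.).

Mixed DO = (2.96×9.78 + 0.863×1.87)/(2.96+0.863) = 30.56/3.823 = 7.994 mg/L.
Mixed L₀ = (2.96×3.07 + 0.863×87.0)/(3.823) = 84.17/3.823 = 22.02 mg/L.
Initial deficit D₀ = C_s − DO₀ = 10.4 − 7.994 = 2.406 mg/L.
D(1.00) = [0.328×22.02/(1.14−0.328)](e^(−0.328×1.00) − e^(−1.14×1.00)) + 2.406 e^(−1.14×1.00)
= 8.893 × (0.7204 − 0.3198) + 2.406 × 0.3198 = 4.332 mg/L.
DO = 10.4 − 4.332 = 6.068 mg/L.

DO ≈ 6.07 mg/L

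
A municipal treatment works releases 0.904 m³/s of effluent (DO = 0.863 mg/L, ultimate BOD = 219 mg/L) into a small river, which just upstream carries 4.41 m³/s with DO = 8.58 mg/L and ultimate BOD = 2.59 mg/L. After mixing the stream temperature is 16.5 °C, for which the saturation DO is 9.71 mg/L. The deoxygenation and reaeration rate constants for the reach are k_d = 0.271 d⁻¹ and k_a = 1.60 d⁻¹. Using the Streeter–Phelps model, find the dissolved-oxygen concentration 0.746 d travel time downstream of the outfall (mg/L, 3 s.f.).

DO ≈ 4.84 mg/L

Mixed DO = (4.41×8.58 + 0.904×0.863)/(4.41+0.904) = 38.62/5.314 = 7.267 mg/L.
Mixed L₀ = (4.41×2.59 + 0.904×219)/(5.314) = 209.4/5.314 = 39.40 mg/L.
Initial deficit D₀ = C_s − DO₀ = 9.71 − 7.267 = 2.443 mg/L.
D(0.746) = [0.271×39.40/(1.60−0.271)](e^(−0.271×0.746) − e^(−1.60×0.746)) + 2.443 e^(−1.60×0.746)
= 8.035 × (0.8170 − 0.3031) + 2.443 × 0.3031 = 4.869 mg/L.
DO = 9.71 − 4.869 = 4.841 mg/L.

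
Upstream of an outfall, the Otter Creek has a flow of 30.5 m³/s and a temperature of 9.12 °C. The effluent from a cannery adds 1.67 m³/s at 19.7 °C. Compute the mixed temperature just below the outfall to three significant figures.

9.67 °C

Flow-weighted mixing: C = (Q_r C_r + Q_w C_w)/(Q_r + Q_w)
= (30.5×9.12 + 1.67×19.7)/(30.5 + 1.67) = 311.1/32.17 = 9.669 °C.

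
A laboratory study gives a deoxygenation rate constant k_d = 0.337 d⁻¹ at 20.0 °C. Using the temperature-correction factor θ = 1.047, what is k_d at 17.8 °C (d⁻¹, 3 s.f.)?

k_d(T₂) = k_d(T₁) · θ^(T₂−T₁) = 0.337 × 1.047^(17.8−20.0)
= 0.337 × 1.047^-2.20 = 0.337 × 0.9039 = 0.3046 d⁻¹.

k_d ≈ 0.305 d⁻¹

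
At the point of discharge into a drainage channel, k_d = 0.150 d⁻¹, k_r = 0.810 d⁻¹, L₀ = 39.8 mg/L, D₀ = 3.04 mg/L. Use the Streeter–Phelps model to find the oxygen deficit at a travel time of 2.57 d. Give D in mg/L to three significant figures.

D ≈ 5.40 mg/L

k_d L₀/(k_r−k_d) = 0.150×39.8/(0.810−0.150) = 5.970/0.6600 = 9.045 mg/L.
e^(−k_d t) = e^(−0.150×2.570) = 0.6801; e^(−k_r t) = e^(−0.810×2.570) = 0.1247.
D = 9.045 × (0.6801 − 0.1247) + 3.04 × 0.1247 = 5.024 + 0.3791 = 5.403 mg/L.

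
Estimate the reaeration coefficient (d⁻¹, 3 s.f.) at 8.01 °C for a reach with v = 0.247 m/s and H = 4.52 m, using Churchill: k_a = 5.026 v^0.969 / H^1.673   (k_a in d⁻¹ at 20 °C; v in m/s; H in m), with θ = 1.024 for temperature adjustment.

k_a ≈ 0.0782 d⁻¹

k_a(20) = 5.026 × 0.247^0.969 / 4.52^1.673 = 5.026 × 0.2579 / 12.48 = 0.1039 d⁻¹.
k_a(8.01) = 0.1039 × 1.024^(8.01−20) = 0.1039 × 0.7525 = 0.07820 d⁻¹.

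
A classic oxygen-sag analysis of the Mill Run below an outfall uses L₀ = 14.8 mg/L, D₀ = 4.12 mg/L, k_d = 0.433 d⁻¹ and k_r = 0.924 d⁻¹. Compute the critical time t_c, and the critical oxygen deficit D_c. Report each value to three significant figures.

t_c = [1/(k_r−k_d)] ln[(k_r/k_d)(1 − D₀(k_r−k_d)/(k_d L₀))]
= [1/(0.924−0.433)] ln[(0.924/0.433)(1 − 4.12×0.4910/(0.433×14.8))]
= (1/0.4910) ln[2.134 × 0.6843] = 2.037 × ln(1.460) = 2.037 × 0.3787 = 0.7712 d.
D_c = (k_d/k_r) L₀ e^(−k_d t_c) = (0.433/0.924) × 14.8 × e^(−0.433×0.7712) = 0.4686 × 14.8 × 0.7161 = 4.967 mg/L.

t_c ≈ 0.771 d; D_c ≈ 4.97 mg/L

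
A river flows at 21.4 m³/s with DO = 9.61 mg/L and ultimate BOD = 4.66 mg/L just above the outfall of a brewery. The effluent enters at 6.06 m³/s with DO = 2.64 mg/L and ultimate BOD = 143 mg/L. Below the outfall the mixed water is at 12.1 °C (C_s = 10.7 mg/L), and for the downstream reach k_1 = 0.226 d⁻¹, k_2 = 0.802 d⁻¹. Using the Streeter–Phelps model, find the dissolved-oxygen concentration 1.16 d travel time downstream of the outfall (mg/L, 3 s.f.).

Mixed DO = (21.4×9.61 + 6.06×2.64)/(21.4+6.06) = 221.7/27.46 = 8.072 mg/L.
Mixed L₀ = (21.4×4.66 + 6.06×143)/(27.46) = 966.3/27.46 = 35.19 mg/L.
Initial deficit D₀ = C_s − DO₀ = 10.7 − 8.072 = 2.628 mg/L.
D(1.16) = [0.226×35.19/(0.802−0.226)](e^(−0.226×1.16) − e^(−0.802×1.16)) + 2.628 e^(−0.802×1.16)
= 13.81 × (0.7694 − 0.3944) + 2.628 × 0.3944 = 6.214 mg/L.
DO = 10.7 − 6.214 = 4.486 mg/L.

DO ≈ 4.49 mg/L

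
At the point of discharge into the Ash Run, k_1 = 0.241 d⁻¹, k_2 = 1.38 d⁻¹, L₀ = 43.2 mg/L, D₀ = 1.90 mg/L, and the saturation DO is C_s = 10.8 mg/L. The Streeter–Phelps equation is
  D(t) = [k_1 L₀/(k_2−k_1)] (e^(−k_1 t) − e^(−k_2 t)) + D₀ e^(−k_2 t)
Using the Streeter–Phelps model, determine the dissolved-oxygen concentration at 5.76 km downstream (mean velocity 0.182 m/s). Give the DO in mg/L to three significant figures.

DO ≈ 6.80 mg/L

Travel time t = x/v = 5.76 km / (0.182 m/s) = 5760 m / 0.182 m/s = 31650 s = 0.3663 d.
k_1 L₀/(k_2−k_1) = 0.241×43.2/(1.38−0.241) = 10.41/1.139 = 9.141 mg/L.
e^(−k_1 t) = e^(−0.241×0.3663) = 0.9155; e^(−k_2 t) = e^(−1.38×0.3663) = 0.6032.
D = 9.141 × (0.9155 − 0.6032) + 1.90 × 0.6032 = 2.855 + 1.146 = 4.001 mg/L.
DO = C_s − D = 10.8 − 4.001 = 6.799 mg/L.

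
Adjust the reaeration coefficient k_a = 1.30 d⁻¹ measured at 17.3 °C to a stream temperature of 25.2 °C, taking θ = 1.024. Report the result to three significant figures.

k_a ≈ 1.57 d⁻¹

k_a(T₂) = k_a(T₁) · θ^(T₂−T₁) = 1.30 × 1.024^(25.2−17.3)
= 1.30 × 1.024^7.90 = 1.30 × 1.206 = 1.568 d⁻¹.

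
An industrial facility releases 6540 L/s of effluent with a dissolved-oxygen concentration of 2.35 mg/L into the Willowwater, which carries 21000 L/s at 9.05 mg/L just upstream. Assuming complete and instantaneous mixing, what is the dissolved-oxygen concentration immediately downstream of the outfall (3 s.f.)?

Flow-weighted mixing: C = (Q_r C_r + Q_w C_w)/(Q_r + Q_w)
= (21000×9.05 + 6540×2.35)/(21000 + 6540) = 205400/27540 = 7.459 mg/L.

7.46 mg/L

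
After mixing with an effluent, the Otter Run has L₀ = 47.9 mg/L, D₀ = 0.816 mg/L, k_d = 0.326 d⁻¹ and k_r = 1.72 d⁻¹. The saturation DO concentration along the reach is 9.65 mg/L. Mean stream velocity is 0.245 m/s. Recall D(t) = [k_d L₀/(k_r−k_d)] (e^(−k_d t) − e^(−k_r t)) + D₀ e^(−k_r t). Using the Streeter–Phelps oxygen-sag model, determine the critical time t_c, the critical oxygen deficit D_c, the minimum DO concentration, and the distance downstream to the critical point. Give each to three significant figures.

t_c ≈ 1.14 d; D_c ≈ 6.26 mg/L; min DO ≈ 3.39 mg/L; x_c ≈ 24.1 km

t_c = [1/(k_r−k_d)] ln[(k_r/k_d)(1 − D₀(k_r−k_d)/(k_d L₀))]
= [1/(1.72−0.326)] ln[(1.72/0.326)(1 − 0.816×1.394/(0.326×47.9))]
= (1/1.394) ln[5.276 × 0.9272] = 0.7174 × ln(4.892) = 0.7174 × 1.588 = 1.139 d.
D_c = (k_d/k_r) L₀ e^(−k_d t_c) = (0.326/1.72) × 47.9 × e^(−0.326×1.139) = 0.1895 × 47.9 × 0.6899 = 6.263 mg/L.
Minimum DO = C_s − D_c = 9.65 − 6.263 = 3.387 mg/L.
x_c = v t_c = 0.245 m/s × 1.139 d × 86400 s/d = 24110 m ≈ 24.1 km.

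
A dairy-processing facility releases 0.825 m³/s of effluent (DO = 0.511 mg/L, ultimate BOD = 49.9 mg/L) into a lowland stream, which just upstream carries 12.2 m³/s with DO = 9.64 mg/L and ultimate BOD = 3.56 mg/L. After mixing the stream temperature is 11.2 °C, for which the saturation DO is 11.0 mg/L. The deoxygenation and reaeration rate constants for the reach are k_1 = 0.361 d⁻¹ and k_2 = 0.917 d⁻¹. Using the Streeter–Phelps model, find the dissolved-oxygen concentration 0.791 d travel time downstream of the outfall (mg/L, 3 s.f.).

DO ≈ 8.93 mg/L

Mixed DO = (12.2×9.64 + 0.825×0.511)/(12.2+0.825) = 118.0/13.02 = 9.062 mg/L.
Mixed L₀ = (12.2×3.56 + 0.825×49.9)/(13.02) = 84.60/13.02 = 6.495 mg/L.
Initial deficit D₀ = C_s − DO₀ = 11.0 − 9.062 = 1.938 mg/L.
D(0.791) = [0.361×6.495/(0.917−0.361)](e^(−0.361×0.791) − e^(−0.917×0.791)) + 1.938 e^(−0.917×0.791)
= 4.217 × (0.7516 − 0.4842) + 1.938 × 0.4842 = 2.066 mg/L.
DO = 11.0 − 2.066 = 8.934 mg/L.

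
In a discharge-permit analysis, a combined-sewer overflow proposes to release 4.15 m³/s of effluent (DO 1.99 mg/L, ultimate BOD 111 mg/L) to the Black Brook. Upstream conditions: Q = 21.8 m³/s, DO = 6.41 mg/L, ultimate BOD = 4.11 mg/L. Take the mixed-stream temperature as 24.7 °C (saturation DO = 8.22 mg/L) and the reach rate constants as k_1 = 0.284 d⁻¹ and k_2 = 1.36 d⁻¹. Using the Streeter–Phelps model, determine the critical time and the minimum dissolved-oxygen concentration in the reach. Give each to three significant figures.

Mixed DO = (21.8×6.41 + 4.15×1.99)/(21.8+4.15) = 148.0/25.95 = 5.703 mg/L.
Mixed L₀ = (21.8×4.11 + 4.15×111)/(25.95) = 550.2/25.95 = 21.20 mg/L.
Initial deficit D₀ = C_s − DO₀ = 8.22 − 5.703 = 2.517 mg/L.
t_c = (1/1.076) ln[(1.36/0.284)(1 − 2.517×1.076/(0.284×21.20))] = 0.9294 × ln(2.635) = 0.9005 d.
D_c = (0.284/1.36) × 21.20 × e^(−0.284×0.9005) = 0.2088 × 21.20 × 0.7743 = 3.429 mg/L.
Minimum DO = 8.22 − 3.429 = 4.791 mg/L.

t_c ≈ 0.901 d; minimum DO ≈ 4.79 mg/L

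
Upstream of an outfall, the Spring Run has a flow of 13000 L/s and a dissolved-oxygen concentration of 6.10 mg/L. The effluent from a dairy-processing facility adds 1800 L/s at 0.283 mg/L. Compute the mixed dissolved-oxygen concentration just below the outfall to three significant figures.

5.39 mg/L

Flow-weighted mixing: C = (Q_r C_r + Q_w C_w)/(Q_r + Q_w)
= (13000×6.10 + 1800×0.283)/(13000 + 1800) = 79810/14800 = 5.393 mg/L.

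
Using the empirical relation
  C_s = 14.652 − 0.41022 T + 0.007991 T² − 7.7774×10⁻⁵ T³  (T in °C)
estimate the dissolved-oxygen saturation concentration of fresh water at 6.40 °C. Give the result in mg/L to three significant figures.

C_s = 14.652 − 0.41022×6.40 + 0.007991×6.40² − 7.7774×10⁻⁵×6.40³ = 12.33 mg/L.

C_s ≈ 12.3 mg/L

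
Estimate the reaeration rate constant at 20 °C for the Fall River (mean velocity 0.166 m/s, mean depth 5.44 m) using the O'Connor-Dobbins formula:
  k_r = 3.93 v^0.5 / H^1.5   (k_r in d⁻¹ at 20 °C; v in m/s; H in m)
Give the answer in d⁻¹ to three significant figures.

k_r = 3.93 × 0.166^0.5 / 5.44^1.5 = 3.93 × 0.4074 / 12.69 = 0.1262 d⁻¹.

k_r ≈ 0.126 d⁻¹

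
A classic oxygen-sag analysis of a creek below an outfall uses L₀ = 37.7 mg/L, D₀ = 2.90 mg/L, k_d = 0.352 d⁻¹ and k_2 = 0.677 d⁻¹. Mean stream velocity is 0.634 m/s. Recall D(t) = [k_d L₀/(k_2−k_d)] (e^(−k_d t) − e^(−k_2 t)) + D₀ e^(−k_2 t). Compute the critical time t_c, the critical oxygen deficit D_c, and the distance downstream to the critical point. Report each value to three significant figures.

At the critical point dD/dt = 0, so k_d L₀ e^(−k_d t) = k_2 D. Substituting D(t) from the Streeter–Phelps equation and solving for t gives
t_c = ln[(k_2/k_d)(1 − D₀(k_2−k_d)/(k_d L₀))] / (k_2−k_d).
Here k_2−k_d = 0.3250 d⁻¹ and 1 − D₀(k_2−k_d)/(k_d L₀) = 1 − 2.90×0.3250/(0.352×37.7) = 0.9290, so
t_c = ln(1.923 × 0.9290) / 0.3250 = 0.5804 / 0.3250 = 1.786 d.
D_c = (k_d/k_2) L₀ e^(−k_d t_c) = (0.352/0.677) × 37.7 × e^(−0.352×1.786) = 0.5199 × 37.7 × 0.5333 = 10.45 mg/L.
x_c = v t_c = 0.634 m/s × 1.786 d × 86400 s/d = 97820 m ≈ 97.8 km.

t_c ≈ 1.79 d; D_c ≈ 10.5 mg/L; x_c ≈ 97.8 km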